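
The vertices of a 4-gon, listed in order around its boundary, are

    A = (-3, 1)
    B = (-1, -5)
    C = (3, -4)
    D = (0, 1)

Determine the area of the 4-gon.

Cross-terms: 16, 19, 3, 3  ⇒  Σ = 41
Area = |Σ|/2 = 20.5.

20.5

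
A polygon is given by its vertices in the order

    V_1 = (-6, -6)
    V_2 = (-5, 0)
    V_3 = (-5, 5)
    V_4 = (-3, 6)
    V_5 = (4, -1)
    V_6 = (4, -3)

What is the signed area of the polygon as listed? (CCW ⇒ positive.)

Apply the shoelace (surveyor's) formula: 2A = Σ (x_i·y_{i+1} − x_{i+1}·y_i), indices taken mod 6.
Σ = (-30) + (-25) + (-15) + (-21) + (-8) + (-42) = -141
Signed area = Σ/2 = -70.5 (negative ⇒ clockwise traversal).

-70.5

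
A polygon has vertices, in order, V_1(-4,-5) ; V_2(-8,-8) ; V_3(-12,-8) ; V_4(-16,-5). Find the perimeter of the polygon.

|V_1V_2| = √((-4)² + (-3)²) = √25 = 5
|V_2V_3| = √((-4)² + (0)²) = √16 = 4
|V_3V_4| = √((-4)² + (3)²) = √25 = 5
|V_4V_1| = √((12)² + (0)²) = √144 = 12
Perimeter = 5 + 4 + 5 + 12 = 26.

26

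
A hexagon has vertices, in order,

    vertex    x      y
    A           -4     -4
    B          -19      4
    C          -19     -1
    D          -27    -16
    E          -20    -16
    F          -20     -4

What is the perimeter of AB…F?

74

|AB| = √((-15)² + (8)²) = √289 = 17
|BC| = √((0)² + (-5)²) = √25 = 5
|CD| = √((-8)² + (-15)²) = √289 = 17
|DE| = √((7)² + (0)²) = √49 = 7
|EF| = √((0)² + (12)²) = √144 = 12
|FA| = √((16)² + (0)²) = √256 = 16
Perimeter = 17 + 5 + 17 + 7 + 12 + 16 = 74.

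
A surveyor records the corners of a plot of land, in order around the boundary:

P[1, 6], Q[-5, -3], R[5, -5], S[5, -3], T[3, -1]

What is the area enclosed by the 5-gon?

Apply the shoelace (surveyor's) formula: 2A = Σ (x_i·y_{i+1} − x_{i+1}·y_i), indices taken mod 5.
Σ = (27) + (40) + (10) + (4) + (19) = 100
Area = |Σ|/2 = 50.

50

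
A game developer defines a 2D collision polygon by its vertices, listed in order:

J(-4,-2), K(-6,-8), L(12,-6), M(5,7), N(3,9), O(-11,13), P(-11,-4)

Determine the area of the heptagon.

310.5

Cross-terms: 20, 132, 114, 24, 138, 187, 6  ⇒  Σ = 621
Area = |Σ|/2 = 310.5.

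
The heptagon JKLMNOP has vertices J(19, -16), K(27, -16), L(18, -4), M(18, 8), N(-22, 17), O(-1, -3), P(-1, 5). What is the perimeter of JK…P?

|JK| = √((8)² + (0)²) = √64 = 8
|KL| = √((-9)² + (12)²) = √225 = 15
|LM| = √((0)² + (12)²) = √144 = 12
|MN| = √((-40)² + (9)²) = √1681 = 41
|NO| = √((21)² + (-20)²) = √841 = 29
|OP| = √((0)² + (8)²) = √64 = 8
|PJ| = √((20)² + (-21)²) = √841 = 29
Perimeter = 8 + 15 + 12 + 41 + 29 + 8 + 29 = 142.

142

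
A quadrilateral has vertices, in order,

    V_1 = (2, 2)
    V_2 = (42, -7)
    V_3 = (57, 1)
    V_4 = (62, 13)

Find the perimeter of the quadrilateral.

132

|V_1V_2| = √((40)² + (-9)²) = √1681 = 41
|V_2V_3| = √((15)² + (8)²) = √289 = 17
|V_3V_4| = √((5)² + (12)²) = √169 = 13
|V_4V_1| = √((-60)² + (-11)²) = √3721 = 61
Perimeter = 41 + 17 + 13 + 61 = 132.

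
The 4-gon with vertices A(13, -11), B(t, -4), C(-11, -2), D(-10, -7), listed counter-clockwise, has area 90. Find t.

2

The doubled signed area Σ (x_i y_{i+1} − x_{i+1} y_i) is linear in t.
With t=0 it equals 162; the coefficient of t is 9 (from the two edges through B).
So 9·t + 162 = 2·90 = 180 ⇒ t = 2.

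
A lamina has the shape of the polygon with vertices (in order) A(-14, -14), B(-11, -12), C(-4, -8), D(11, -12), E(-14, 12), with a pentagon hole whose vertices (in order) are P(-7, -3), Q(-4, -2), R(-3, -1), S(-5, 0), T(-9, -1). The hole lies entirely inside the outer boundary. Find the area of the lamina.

249

Outer boundary:
Apply the surveyor's formula: 2A = Σ (x_i·y_{i+1} − x_{i+1}·y_i), indices taken mod 5.
Cross-terms: 14, 40, 136, -36, 364  ⇒  Σ = 518
Area = |Σ|/2 = 259.
Hole:
Apply Gauss's area formula: 2A = Σ (x_i·y_{i+1} − x_{i+1}·y_i), indices taken mod 5.
Σ = (2) + (-2) + (-5) + (5) + (20) = 20
Area = |Σ|/2 = 10.
Net area = 259 − 10 = 249.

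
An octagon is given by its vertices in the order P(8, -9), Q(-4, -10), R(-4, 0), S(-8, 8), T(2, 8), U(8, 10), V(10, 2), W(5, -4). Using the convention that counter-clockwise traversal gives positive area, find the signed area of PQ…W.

Σ = (-116) + (-40) + (-32) + (-80) + (-44) + (-84) + (-50) + (-13) = -459
Signed area = Σ/2 = -229.5 (negative ⇒ clockwise traversal).

-229.5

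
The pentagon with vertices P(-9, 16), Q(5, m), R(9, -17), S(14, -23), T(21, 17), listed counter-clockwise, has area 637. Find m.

Write out the shoelace sum; only the two edges meeting at Q involve m:
2·Area = [((-9)·m − 5·16) + (5·(-17) − 9·m)] + 1241
       = -18·m + 1076 = 1274
⇒ m = -11.

-11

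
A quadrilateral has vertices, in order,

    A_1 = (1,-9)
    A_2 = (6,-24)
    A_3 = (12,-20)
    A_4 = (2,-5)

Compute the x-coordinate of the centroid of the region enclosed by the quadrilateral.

53/9

Apply the surveyor's formula. First the cross-terms c_i = x_i·y_{i+1} − x_{i+1}·y_i:
  30, 168, -20, -13  ⇒  2A = 165, A = 82.5.
Then Σ (x_i + x_{i+1})·c_i = 2915, so x̄ = 2915 / (6·82.5) = 53/9.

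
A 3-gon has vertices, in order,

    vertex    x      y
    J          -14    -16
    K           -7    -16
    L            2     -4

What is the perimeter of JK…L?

|JK| = √((7)² + (0)²) = √49 = 7
|KL| = √((9)² + (12)²) = √225 = 15
|LJ| = √((-16)² + (-12)²) = √400 = 20
Perimeter = 7 + 15 + 20 = 42.

42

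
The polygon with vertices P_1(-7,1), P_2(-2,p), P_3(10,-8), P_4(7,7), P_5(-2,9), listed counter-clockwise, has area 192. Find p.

Write out the shoelace sum; only the two edges meeting at P_2 involve p:
2·Area = [((-7)·p − (-2)·1) + ((-2)·(-8) − 10·p)] + 264
       = -17·p + 282 = 384
⇒ p = -6.

-6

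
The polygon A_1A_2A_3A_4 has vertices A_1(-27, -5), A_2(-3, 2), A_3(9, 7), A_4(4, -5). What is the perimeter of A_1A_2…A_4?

|A_1A_2| = √((24)² + (7)²) = √625 = 25
|A_2A_3| = √((12)² + (5)²) = √169 = 13
|A_3A_4| = √((-5)² + (-12)²) = √169 = 13
|A_4A_1| = √((-31)² + (0)²) = √961 = 31
Perimeter = 25 + 13 + 13 + 31 = 82.

82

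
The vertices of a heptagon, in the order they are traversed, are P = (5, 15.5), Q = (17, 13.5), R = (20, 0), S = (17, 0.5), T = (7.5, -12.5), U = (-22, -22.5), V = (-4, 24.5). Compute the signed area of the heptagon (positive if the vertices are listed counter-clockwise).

Cross-terms: -196, -270, 10, -216.25, -443.75, -629, -184.5  ⇒  Σ = -1929.5
Signed area = Σ/2 = -964.75 (negative ⇒ clockwise traversal).

-964.75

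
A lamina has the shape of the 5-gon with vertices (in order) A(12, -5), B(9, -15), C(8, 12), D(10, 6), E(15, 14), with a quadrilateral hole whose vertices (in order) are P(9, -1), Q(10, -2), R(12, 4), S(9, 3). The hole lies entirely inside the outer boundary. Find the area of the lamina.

Outer boundary:
Apply the shoelace (surveyor's) formula: 2A = Σ (x_i·y_{i+1} − x_{i+1}·y_i), indices taken mod 5.
A→B: (12)(-15) − (9)(-5) = -135
B→C: (9)(12) − (8)(-15) = 228
C→D: (8)(6) − (10)(12) = -72
D→E: (10)(14) − (15)(6) = 50
E→A: (15)(-5) − (12)(14) = -243
Σ = -172
Area = |Σ|/2 = 86.
Hole:
Cross-terms: -8, 64, 0, -36  ⇒  Σ = 20
Area = |Σ|/2 = 10.
Net area = 86 − 10 = 76.

76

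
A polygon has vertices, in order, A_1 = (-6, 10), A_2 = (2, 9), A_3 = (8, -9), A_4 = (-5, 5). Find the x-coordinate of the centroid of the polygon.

Apply Gauss's area formula. First the cross-terms c_i = x_i·y_{i+1} − x_{i+1}·y_i:
  -74, -90, -5, -20  ⇒  2A = -189, A = -94.5.
Then Σ (x_i + x_{i+1})·c_i = -399, so x̄ = -399 / (6·(-94.5)) = 19/27.

19/27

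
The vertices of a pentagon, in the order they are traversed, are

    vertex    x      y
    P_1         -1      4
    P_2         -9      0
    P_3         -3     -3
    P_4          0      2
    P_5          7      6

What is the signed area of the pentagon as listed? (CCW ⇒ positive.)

Apply the shoelace (surveyor's) formula: 2A = Σ (x_i·y_{i+1} − x_{i+1}·y_i), indices taken mod 5.
Σ = (36) + (27) + (-6) + (-14) + (34) = 77
Signed area = Σ/2 = 38.5 (positive ⇒ counter-clockwise traversal).

38.5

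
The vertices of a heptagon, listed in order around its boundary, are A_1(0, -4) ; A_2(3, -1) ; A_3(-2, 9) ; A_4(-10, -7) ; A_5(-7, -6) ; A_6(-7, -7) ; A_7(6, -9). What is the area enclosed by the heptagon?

120

Apply Gauss's area formula: 2A = Σ (x_i·y_{i+1} − x_{i+1}·y_i), indices taken mod 7.
Σ = (12) + (25) + (104) + (11) + (7) + (105) + (-24) = 240
Area = |Σ|/2 = 120.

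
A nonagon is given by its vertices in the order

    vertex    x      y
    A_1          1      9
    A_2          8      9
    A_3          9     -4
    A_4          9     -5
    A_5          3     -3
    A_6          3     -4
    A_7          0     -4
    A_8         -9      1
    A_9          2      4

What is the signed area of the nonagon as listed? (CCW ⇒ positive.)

Apply Gauss's area formula: 2A = Σ (x_i·y_{i+1} − x_{i+1}·y_i), indices taken mod 9.
A_1→A_2: (1)(9) − (8)(9) = -63
A_2→A_3: (8)(-4) − (9)(9) = -113
A_3→A_4: (9)(-5) − (9)(-4) = -9
A_4→A_5: (9)(-3) − (3)(-5) = -12
A_5→A_6: (3)(-4) − (3)(-3) = -3
A_6→A_7: (3)(-4) − (0)(-4) = -12
A_7→A_8: (0)(1) − (-9)(-4) = -36
A_8→A_9: (-9)(4) − (2)(1) = -38
A_9→A_1: (2)(9) − (1)(4) = 14
Σ = -272
Signed area = Σ/2 = -136 (negative ⇒ clockwise traversal).

-136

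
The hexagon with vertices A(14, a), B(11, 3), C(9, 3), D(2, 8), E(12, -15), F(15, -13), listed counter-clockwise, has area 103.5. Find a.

-8

The doubled signed area Σ (x_i y_{i+1} − x_{i+1} y_i) is linear in a.
With a=0 it equals 239; the coefficient of a is 4 (from the two edges through A).
So 4·a + 239 = 2·103.5 = 207 ⇒ a = -8.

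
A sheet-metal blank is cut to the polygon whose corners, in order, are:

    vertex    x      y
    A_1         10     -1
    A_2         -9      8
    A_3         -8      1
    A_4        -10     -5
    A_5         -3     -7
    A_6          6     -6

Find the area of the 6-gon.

Apply Gauss's area formula: 2A = Σ (x_i·y_{i+1} − x_{i+1}·y_i), indices taken mod 6.
Σ = (71) + (55) + (50) + (55) + (60) + (54) = 345
Area = |Σ|/2 = 172.5.

172.5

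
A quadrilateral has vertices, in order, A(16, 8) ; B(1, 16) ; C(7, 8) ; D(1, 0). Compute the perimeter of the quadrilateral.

54

|AB| = √((-15)² + (8)²) = √289 = 17
|BC| = √((6)² + (-8)²) = √100 = 10
|CD| = √((-6)² + (-8)²) = √100 = 10
|DA| = √((15)² + (8)²) = √289 = 17
Perimeter = 17 + 10 + 10 + 17 = 54.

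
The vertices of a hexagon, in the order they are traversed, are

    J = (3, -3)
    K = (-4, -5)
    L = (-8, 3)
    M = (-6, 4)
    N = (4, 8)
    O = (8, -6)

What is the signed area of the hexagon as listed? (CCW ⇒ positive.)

-125.5

Apply Gauss's area formula: 2A = Σ (x_i·y_{i+1} − x_{i+1}·y_i), indices taken mod 6.
Cross-terms: -27, -52, -14, -64, -88, -6  ⇒  Σ = -251
Signed area = Σ/2 = -125.5 (negative ⇒ clockwise traversal).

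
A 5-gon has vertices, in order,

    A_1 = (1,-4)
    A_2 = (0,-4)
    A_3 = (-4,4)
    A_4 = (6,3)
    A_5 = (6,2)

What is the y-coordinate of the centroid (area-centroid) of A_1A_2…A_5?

0.75

Apply Gauss's area formula. First the cross-terms c_i = x_i·y_{i+1} − x_{i+1}·y_i:
  -4, -16, -36, -6, -26  ⇒  2A = -88, A = -44.
Then Σ (y_i + y_{i+1})·c_i = -198, so ȳ = -198 / (6·(-44)) = 0.75.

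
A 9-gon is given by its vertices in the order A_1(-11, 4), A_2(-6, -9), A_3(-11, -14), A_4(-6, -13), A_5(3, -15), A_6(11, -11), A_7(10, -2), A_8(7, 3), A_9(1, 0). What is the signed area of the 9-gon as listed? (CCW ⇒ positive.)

280.5

Apply the shoelace (surveyor's) formula: 2A = Σ (x_i·y_{i+1} − x_{i+1}·y_i), indices taken mod 9.
A_1→A_2: (-11)(-9) − (-6)(4) = 123
A_2→A_3: (-6)(-14) − (-11)(-9) = -15
A_3→A_4: (-11)(-13) − (-6)(-14) = 59
A_4→A_5: (-6)(-15) − (3)(-13) = 129
A_5→A_6: (3)(-11) − (11)(-15) = 132
A_6→A_7: (11)(-2) − (10)(-11) = 88
A_7→A_8: (10)(3) − (7)(-2) = 44
A_8→A_9: (7)(0) − (1)(3) = -3
A_9→A_1: (1)(4) − (-11)(0) = 4
Σ = 561
Signed area = Σ/2 = 280.5 (positive ⇒ counter-clockwise traversal).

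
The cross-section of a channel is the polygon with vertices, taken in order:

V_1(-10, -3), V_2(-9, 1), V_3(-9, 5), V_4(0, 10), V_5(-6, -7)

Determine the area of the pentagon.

Apply the shoelace formula: 2A = Σ (x_i·y_{i+1} − x_{i+1}·y_i), indices taken mod 5.
V_1→V_2: (-10)(1) − (-9)(-3) = -37
V_2→V_3: (-9)(5) − (-9)(1) = -36
V_3→V_4: (-9)(10) − (0)(5) = -90
V_4→V_5: (0)(-7) − (-6)(10) = 60
V_5→V_1: (-6)(-3) − (-10)(-7) = -52
Σ = -155
Area = |Σ|/2 = 77.5.

77.5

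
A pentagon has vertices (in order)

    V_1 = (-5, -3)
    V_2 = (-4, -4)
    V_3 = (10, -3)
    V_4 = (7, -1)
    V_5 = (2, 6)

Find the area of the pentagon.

69.5

Σ = (8) + (52) + (11) + (44) + (24) = 139
Area = |Σ|/2 = 69.5.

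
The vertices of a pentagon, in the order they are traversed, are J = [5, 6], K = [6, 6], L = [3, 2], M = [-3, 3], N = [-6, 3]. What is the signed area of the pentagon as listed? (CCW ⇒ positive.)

Apply the surveyor's formula: 2A = Σ (x_i·y_{i+1} − x_{i+1}·y_i), indices taken mod 5.
Σ = (-6) + (-6) + (15) + (9) + (-51) = -39
Signed area = Σ/2 = -19.5 (negative ⇒ clockwise traversal).

-19.5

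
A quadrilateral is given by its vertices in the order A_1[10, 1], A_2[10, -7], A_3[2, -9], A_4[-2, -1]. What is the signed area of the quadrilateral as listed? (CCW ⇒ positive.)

A_1→A_2: (10)(-7) − (10)(1) = -80
A_2→A_3: (10)(-9) − (2)(-7) = -76
A_3→A_4: (2)(-1) − (-2)(-9) = -20
A_4→A_1: (-2)(1) − (10)(-1) = 8
Σ = -168
Signed area = Σ/2 = -84 (negative ⇒ clockwise traversal).

-84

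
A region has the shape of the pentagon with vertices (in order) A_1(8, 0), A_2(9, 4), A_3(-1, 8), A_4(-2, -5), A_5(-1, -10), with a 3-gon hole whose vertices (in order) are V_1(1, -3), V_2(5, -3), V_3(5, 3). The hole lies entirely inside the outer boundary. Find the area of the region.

Outer boundary:
Apply the shoelace formula: 2A = Σ (x_i·y_{i+1} − x_{i+1}·y_i), indices taken mod 5.
Σ = (32) + (76) + (21) + (15) + (80) = 224
Area = |Σ|/2 = 112.
Hole:
Apply the shoelace (surveyor's) formula: 2A = Σ (x_i·y_{i+1} − x_{i+1}·y_i), indices taken mod 3.
Cross-terms: 12, 30, -18  ⇒  Σ = 24
Area = |Σ|/2 = 12.
Net area = 112 − 12 = 100.

100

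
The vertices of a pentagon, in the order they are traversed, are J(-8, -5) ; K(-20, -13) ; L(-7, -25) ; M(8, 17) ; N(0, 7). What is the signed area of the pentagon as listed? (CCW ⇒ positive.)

303

Cross-terms: 4, 409, 81, 56, 56  ⇒  Σ = 606
Signed area = Σ/2 = 303 (positive ⇒ counter-clockwise traversal).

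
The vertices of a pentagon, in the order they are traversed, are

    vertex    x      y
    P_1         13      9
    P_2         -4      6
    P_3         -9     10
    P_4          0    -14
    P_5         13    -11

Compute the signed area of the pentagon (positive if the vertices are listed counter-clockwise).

Apply the shoelace (surveyor's) formula: 2A = Σ (x_i·y_{i+1} − x_{i+1}·y_i), indices taken mod 5.
P_1→P_2: (13)(6) − (-4)(9) = 114
P_2→P_3: (-4)(10) − (-9)(6) = 14
P_3→P_4: (-9)(-14) − (0)(10) = 126
P_4→P_5: (0)(-11) − (13)(-14) = 182
P_5→P_1: (13)(9) − (13)(-11) = 260
Σ = 696
Signed area = Σ/2 = 348 (positive ⇒ counter-clockwise traversal).

348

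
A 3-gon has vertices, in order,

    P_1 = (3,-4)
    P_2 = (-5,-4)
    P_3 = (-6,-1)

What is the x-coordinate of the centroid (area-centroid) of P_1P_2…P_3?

-8/3

Apply the shoelace formula. First the cross-terms c_i = x_i·y_{i+1} − x_{i+1}·y_i:
  -32, -19, 27  ⇒  2A = -24, A = -12.
Then Σ (x_i + x_{i+1})·c_i = 192, so x̄ = 192 / (6·(-12)) = -8/3.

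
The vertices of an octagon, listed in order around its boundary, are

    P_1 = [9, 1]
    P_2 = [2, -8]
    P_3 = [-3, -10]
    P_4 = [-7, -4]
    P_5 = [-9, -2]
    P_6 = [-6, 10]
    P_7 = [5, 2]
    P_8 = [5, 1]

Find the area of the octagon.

185.5

P_1→P_2: (9)(-8) − (2)(1) = -74
P_2→P_3: (2)(-10) − (-3)(-8) = -44
P_3→P_4: (-3)(-4) − (-7)(-10) = -58
P_4→P_5: (-7)(-2) − (-9)(-4) = -22
P_5→P_6: (-9)(10) − (-6)(-2) = -102
P_6→P_7: (-6)(2) − (5)(10) = -62
P_7→P_8: (5)(1) − (5)(2) = -5
P_8→P_1: (5)(1) − (9)(1) = -4
Σ = -371
Area = |Σ|/2 = 185.5.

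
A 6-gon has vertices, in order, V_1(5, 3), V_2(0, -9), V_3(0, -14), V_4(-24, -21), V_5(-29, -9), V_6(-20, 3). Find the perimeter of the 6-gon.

96

|V_1V_2| = √((-5)² + (-12)²) = √169 = 13
|V_2V_3| = √((0)² + (-5)²) = √25 = 5
|V_3V_4| = √((-24)² + (-7)²) = √625 = 25
|V_4V_5| = √((-5)² + (12)²) = √169 = 13
|V_5V_6| = √((9)² + (12)²) = √225 = 15
|V_6V_1| = √((25)² + (0)²) = √625 = 25
Perimeter = 13 + 5 + 25 + 13 + 15 + 25 = 96.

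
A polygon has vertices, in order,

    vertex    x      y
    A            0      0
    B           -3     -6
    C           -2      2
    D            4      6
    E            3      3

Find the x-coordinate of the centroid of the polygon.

Apply Gauss's area formula. First the cross-terms c_i = x_i·y_{i+1} − x_{i+1}·y_i:
  0, -18, -20, -6, 0  ⇒  2A = -44, A = -22.
Then Σ (x_i + x_{i+1})·c_i = 8, so x̄ = 8 / (6·(-22)) = -2/33.

-2/33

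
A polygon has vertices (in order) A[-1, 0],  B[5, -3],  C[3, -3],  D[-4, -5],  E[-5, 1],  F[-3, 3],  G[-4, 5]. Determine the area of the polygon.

34.5

Apply the surveyor's formula: 2A = Σ (x_i·y_{i+1} − x_{i+1}·y_i), indices taken mod 7.
Σ = (3) + (-6) + (-27) + (-29) + (-12) + (-3) + (5) = -69
Area = |Σ|/2 = 34.5.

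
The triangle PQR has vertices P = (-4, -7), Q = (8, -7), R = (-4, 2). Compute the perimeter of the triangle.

36

|PQ| = √((12)² + (0)²) = √144 = 12
|QR| = √((-12)² + (9)²) = √225 = 15
|RP| = √((0)² + (-9)²) = √81 = 9
Perimeter = 12 + 15 + 9 = 36.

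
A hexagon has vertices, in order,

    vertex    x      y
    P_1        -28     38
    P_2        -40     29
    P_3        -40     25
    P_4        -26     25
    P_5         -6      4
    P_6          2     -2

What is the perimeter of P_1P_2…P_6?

|P_1P_2| = √((-12)² + (-9)²) = √225 = 15
|P_2P_3| = √((0)² + (-4)²) = √16 = 4
|P_3P_4| = √((14)² + (0)²) = √196 = 14
|P_4P_5| = √((20)² + (-21)²) = √841 = 29
|P_5P_6| = √((8)² + (-6)²) = √100 = 10
|P_6P_1| = √((-30)² + (40)²) = √2500 = 50
Perimeter = 15 + 4 + 14 + 29 + 10 + 50 = 122.

122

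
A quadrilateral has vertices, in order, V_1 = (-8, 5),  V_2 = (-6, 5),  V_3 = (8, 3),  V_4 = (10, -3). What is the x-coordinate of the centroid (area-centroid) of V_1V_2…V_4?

28/9

Apply the shoelace formula. First the cross-terms c_i = x_i·y_{i+1} − x_{i+1}·y_i:
  -10, -58, -54, 26  ⇒  2A = -96, A = -48.
Then Σ (x_i + x_{i+1})·c_i = -896, so x̄ = -896 / (6·(-48)) = 28/9.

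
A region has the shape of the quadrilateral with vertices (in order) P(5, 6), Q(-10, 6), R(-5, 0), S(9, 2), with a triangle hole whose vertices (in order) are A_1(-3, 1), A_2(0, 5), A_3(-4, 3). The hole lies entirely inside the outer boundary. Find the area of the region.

Outer boundary:
P→Q: (5)(6) − (-10)(6) = 90
Q→R: (-10)(0) − (-5)(6) = 30
R→S: (-5)(2) − (9)(0) = -10
S→P: (9)(6) − (5)(2) = 44
Σ = 154
Area = |Σ|/2 = 77.
Hole:
Σ = (-15) + (20) + (5) = 10
Area = |Σ|/2 = 5.
Net area = 77 − 5 = 72.

72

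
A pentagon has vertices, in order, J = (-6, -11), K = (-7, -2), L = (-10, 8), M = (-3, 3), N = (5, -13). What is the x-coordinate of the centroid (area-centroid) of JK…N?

-599/192

Apply Gauss's area formula. First the cross-terms c_i = x_i·y_{i+1} − x_{i+1}·y_i:
  -65, -76, -6, 24, -133  ⇒  2A = -256, A = -128.
Then Σ (x_i + x_{i+1})·c_i = 2396, so x̄ = 2396 / (6·(-128)) = -599/192.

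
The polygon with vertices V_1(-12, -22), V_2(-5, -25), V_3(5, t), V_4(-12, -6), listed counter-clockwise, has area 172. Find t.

-19

Write out the shoelace sum; only the two edges meeting at V_3 involve t:
2·Area = [((-5)·t − 5·(-25)) + (5·(-6) − (-12)·t)] + 382
       = 7·t + 477 = 344
⇒ t = -19.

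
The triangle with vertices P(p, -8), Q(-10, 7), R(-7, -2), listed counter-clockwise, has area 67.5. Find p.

Write out the shoelace sum; only the two edges meeting at P involve p:
2·Area = [((-7)·(-8) − p·(-2)) + (p·7 − (-10)·(-8))] + 69
       = 9·p + 45 = 135
⇒ p = 10.

10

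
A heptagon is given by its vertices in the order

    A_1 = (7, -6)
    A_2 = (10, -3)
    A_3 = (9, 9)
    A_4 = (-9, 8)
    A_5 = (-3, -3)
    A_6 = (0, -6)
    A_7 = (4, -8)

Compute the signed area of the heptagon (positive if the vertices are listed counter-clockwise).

A_1→A_2: (7)(-3) − (10)(-6) = 39
A_2→A_3: (10)(9) − (9)(-3) = 117
A_3→A_4: (9)(8) − (-9)(9) = 153
A_4→A_5: (-9)(-3) − (-3)(8) = 51
A_5→A_6: (-3)(-6) − (0)(-3) = 18
A_6→A_7: (0)(-8) − (4)(-6) = 24
A_7→A_1: (4)(-6) − (7)(-8) = 32
Σ = 434
Signed area = Σ/2 = 217 (positive ⇒ counter-clockwise traversal).

217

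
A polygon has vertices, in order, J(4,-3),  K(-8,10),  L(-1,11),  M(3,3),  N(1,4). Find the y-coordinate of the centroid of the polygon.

331/54

Apply the shoelace formula. First the cross-terms c_i = x_i·y_{i+1} − x_{i+1}·y_i:
  16, -78, -36, 9, -19  ⇒  2A = -108, A = -54.
Then Σ (y_i + y_{i+1})·c_i = -1986, so ȳ = -1986 / (6·(-54)) = 331/54.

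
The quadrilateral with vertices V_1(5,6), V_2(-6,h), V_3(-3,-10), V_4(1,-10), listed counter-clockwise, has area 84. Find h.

The doubled signed area Σ (x_i y_{i+1} − x_{i+1} y_i) is linear in h.
With h=0 it equals 192; the coefficient of h is 8 (from the two edges through V_2).
So 8·h + 192 = 2·84 = 168 ⇒ h = -3.

-3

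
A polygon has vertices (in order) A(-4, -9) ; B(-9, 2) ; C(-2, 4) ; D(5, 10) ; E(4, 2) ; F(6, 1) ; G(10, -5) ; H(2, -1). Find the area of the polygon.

130.5

Apply the shoelace formula: 2A = Σ (x_i·y_{i+1} − x_{i+1}·y_i), indices taken mod 8.
Σ = (-89) + (-32) + (-40) + (-30) + (-8) + (-40) + (0) + (-22) = -261
Area = |Σ|/2 = 130.5.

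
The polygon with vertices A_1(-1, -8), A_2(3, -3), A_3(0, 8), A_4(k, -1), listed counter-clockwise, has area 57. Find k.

Write out the shoelace sum; only the two edges meeting at A_4 involve k:
2·Area = [(0·(-1) − k·8) + (k·(-8) − (-1)·(-1))] + 51
       = -16·k + 50 = 114
⇒ k = -4.

-4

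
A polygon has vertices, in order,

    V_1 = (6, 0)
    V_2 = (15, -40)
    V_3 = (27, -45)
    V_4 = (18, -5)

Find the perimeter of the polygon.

|V_1V_2| = √((9)² + (-40)²) = √1681 = 41
|V_2V_3| = √((12)² + (-5)²) = √169 = 13
|V_3V_4| = √((-9)² + (40)²) = √1681 = 41
|V_4V_1| = √((-12)² + (5)²) = √169 = 13
Perimeter = 41 + 13 + 41 + 13 = 108.

108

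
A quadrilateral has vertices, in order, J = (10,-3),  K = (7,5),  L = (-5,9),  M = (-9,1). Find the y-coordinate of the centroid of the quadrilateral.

25/9

Apply the surveyor's formula. First the cross-terms c_i = x_i·y_{i+1} − x_{i+1}·y_i:
  71, 88, 76, 17  ⇒  2A = 252, A = 126.
Then Σ (y_i + y_{i+1})·c_i = 2100, so ȳ = 2100 / (6·126) = 25/9.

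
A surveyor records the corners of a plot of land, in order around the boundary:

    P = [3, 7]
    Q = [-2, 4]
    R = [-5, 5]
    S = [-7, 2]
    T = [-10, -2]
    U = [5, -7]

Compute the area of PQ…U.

115.5

Apply the shoelace formula: 2A = Σ (x_i·y_{i+1} − x_{i+1}·y_i), indices taken mod 6.
Σ = (26) + (10) + (25) + (34) + (80) + (56) = 231
Area = |Σ|/2 = 115.5.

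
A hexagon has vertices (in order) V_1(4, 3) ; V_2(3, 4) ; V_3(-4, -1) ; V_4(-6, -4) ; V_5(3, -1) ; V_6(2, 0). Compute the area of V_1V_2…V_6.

28

Apply the shoelace (surveyor's) formula: 2A = Σ (x_i·y_{i+1} − x_{i+1}·y_i), indices taken mod 6.
Σ = (7) + (13) + (10) + (18) + (2) + (6) = 56
Area = |Σ|/2 = 28.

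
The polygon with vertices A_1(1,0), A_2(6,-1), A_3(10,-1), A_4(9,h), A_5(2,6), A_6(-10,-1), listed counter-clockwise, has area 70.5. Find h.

2

The doubled signed area Σ (x_i y_{i+1} − x_{i+1} y_i) is linear in h.
With h=0 it equals 125; the coefficient of h is 8 (from the two edges through A_4).
So 8·h + 125 = 2·70.5 = 141 ⇒ h = 2.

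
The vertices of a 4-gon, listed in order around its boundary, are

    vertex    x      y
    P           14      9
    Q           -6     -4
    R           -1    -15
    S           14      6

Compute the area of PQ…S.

Apply the shoelace formula: 2A = Σ (x_i·y_{i+1} − x_{i+1}·y_i), indices taken mod 4.
P→Q: (14)(-4) − (-6)(9) = -2
Q→R: (-6)(-15) − (-1)(-4) = 86
R→S: (-1)(6) − (14)(-15) = 204
S→P: (14)(9) − (14)(6) = 42
Σ = 330
Area = |Σ|/2 = 165.

165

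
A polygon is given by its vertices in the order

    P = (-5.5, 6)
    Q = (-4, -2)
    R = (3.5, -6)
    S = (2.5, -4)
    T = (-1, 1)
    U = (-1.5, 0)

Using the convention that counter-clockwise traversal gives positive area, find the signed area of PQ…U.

P→Q: (-5.5)(-2) − (-4)(6) = 35
Q→R: (-4)(-6) − (3.5)(-2) = 31
R→S: (3.5)(-4) − (2.5)(-6) = 1
S→T: (2.5)(1) − (-1)(-4) = -1.5
T→U: (-1)(0) − (-1.5)(1) = 1.5
U→P: (-1.5)(6) − (-5.5)(0) = -9
Σ = 58
Signed area = Σ/2 = 29 (positive ⇒ counter-clockwise traversal).

29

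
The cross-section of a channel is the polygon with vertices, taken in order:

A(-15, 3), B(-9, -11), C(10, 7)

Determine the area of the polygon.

Apply the shoelace formula: 2A = Σ (x_i·y_{i+1} − x_{i+1}·y_i), indices taken mod 3.
Σ = (192) + (47) + (135) = 374
Area = |Σ|/2 = 187.

187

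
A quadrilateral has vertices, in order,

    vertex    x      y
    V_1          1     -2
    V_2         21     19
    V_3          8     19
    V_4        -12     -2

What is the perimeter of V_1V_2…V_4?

84

|V_1V_2| = √((20)² + (21)²) = √841 = 29
|V_2V_3| = √((-13)² + (0)²) = √169 = 13
|V_3V_4| = √((-20)² + (-21)²) = √841 = 29
|V_4V_1| = √((13)² + (0)²) = √169 = 13
Perimeter = 29 + 13 + 29 + 13 = 84.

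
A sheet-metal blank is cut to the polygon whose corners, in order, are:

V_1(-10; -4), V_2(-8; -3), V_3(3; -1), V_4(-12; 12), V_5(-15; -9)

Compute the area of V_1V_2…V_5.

Σ = (-2) + (17) + (24) + (288) + (-30) = 297
Area = |Σ|/2 = 148.5.

148.5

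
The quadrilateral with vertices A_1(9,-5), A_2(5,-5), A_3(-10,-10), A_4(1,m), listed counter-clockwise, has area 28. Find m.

-9

Write out the shoelace sum; only the two edges meeting at A_4 involve m:
2·Area = [((-10)·m − 1·(-10)) + (1·(-5) − 9·m)] + -120
       = -19·m + -115 = 56
⇒ m = -9.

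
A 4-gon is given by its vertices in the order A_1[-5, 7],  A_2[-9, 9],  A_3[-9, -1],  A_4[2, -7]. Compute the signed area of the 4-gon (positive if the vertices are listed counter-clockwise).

Cross-terms: 18, 90, 65, -21  ⇒  Σ = 152
Signed area = Σ/2 = 76 (positive ⇒ counter-clockwise traversal).

76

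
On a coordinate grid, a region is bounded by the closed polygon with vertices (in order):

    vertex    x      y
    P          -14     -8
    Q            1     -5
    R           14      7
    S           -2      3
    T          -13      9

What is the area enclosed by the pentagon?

231

Apply the shoelace (surveyor's) formula: 2A = Σ (x_i·y_{i+1} − x_{i+1}·y_i), indices taken mod 5.
Cross-terms: 78, 77, 56, 21, 230  ⇒  Σ = 462
Area = |Σ|/2 = 231.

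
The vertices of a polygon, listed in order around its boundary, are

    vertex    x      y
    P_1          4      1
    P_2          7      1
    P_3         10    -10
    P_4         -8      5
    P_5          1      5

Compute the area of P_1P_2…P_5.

Σ = (-3) + (-80) + (-30) + (-45) + (-19) = -177
Area = |Σ|/2 = 88.5.

88.5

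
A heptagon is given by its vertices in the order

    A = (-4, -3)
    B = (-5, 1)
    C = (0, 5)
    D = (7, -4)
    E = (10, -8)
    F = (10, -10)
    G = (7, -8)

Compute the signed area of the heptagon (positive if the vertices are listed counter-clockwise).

Apply Gauss's area formula: 2A = Σ (x_i·y_{i+1} − x_{i+1}·y_i), indices taken mod 7.
A→B: (-4)(1) − (-5)(-3) = -19
B→C: (-5)(5) − (0)(1) = -25
C→D: (0)(-4) − (7)(5) = -35
D→E: (7)(-8) − (10)(-4) = -16
E→F: (10)(-10) − (10)(-8) = -20
F→G: (10)(-8) − (7)(-10) = -10
G→A: (7)(-3) − (-4)(-8) = -53
Σ = -178
Signed area = Σ/2 = -89 (negative ⇒ clockwise traversal).

-89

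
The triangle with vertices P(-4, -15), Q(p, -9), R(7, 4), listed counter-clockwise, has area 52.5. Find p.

5

The doubled signed area Σ (x_i y_{i+1} − x_{i+1} y_i) is linear in p.
With p=0 it equals 10; the coefficient of p is 19 (from the two edges through Q).
So 19·p + 10 = 2·52.5 = 105 ⇒ p = 5.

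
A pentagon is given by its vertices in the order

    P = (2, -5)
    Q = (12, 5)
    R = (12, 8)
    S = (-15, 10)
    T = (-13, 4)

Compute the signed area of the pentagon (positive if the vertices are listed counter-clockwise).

236.5

Apply the shoelace (surveyor's) formula: 2A = Σ (x_i·y_{i+1} − x_{i+1}·y_i), indices taken mod 5.
P→Q: (2)(5) − (12)(-5) = 70
Q→R: (12)(8) − (12)(5) = 36
R→S: (12)(10) − (-15)(8) = 240
S→T: (-15)(4) − (-13)(10) = 70
T→P: (-13)(-5) − (2)(4) = 57
Σ = 473
Signed area = Σ/2 = 236.5 (positive ⇒ counter-clockwise traversal).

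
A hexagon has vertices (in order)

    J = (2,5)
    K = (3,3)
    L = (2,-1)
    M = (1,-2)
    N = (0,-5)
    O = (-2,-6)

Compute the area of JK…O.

17

Σ = (-9) + (-9) + (-3) + (-5) + (-10) + (2) = -34
Area = |Σ|/2 = 17.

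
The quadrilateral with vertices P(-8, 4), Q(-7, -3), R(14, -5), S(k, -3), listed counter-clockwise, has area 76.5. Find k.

Write out the shoelace sum; only the two edges meeting at S involve k:
2·Area = [(14·(-3) − k·(-5)) + (k·4 − (-8)·(-3))] + 129
       = 9·k + 63 = 153
⇒ k = 10.

10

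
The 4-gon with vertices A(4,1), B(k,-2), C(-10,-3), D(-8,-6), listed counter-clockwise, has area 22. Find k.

-5

Write out the shoelace sum; only the two edges meeting at B involve k:
2·Area = [(4·(-2) − k·1) + (k·(-3) − (-10)·(-2))] + 52
       = -4·k + 24 = 44
⇒ k = -5.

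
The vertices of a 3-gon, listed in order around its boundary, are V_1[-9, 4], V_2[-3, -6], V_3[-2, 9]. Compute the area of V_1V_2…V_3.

50

Cross-terms: 66, -39, 73  ⇒  Σ = 100
Area = |Σ|/2 = 50.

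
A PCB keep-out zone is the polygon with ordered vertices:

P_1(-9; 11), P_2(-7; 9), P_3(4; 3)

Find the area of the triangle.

Apply Gauss's area formula: 2A = Σ (x_i·y_{i+1} − x_{i+1}·y_i), indices taken mod 3.
P_1→P_2: (-9)(9) − (-7)(11) = -4
P_2→P_3: (-7)(3) − (4)(9) = -57
P_3→P_1: (4)(11) − (-9)(3) = 71
Σ = 10
Area = |Σ|/2 = 5.

5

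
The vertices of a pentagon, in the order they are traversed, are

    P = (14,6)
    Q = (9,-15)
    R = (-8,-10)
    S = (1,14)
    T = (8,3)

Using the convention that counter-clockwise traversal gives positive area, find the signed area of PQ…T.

Apply the shoelace formula: 2A = Σ (x_i·y_{i+1} − x_{i+1}·y_i), indices taken mod 5.
Σ = (-264) + (-210) + (-102) + (-109) + (6) = -679
Signed area = Σ/2 = -339.5 (negative ⇒ clockwise traversal).

-339.5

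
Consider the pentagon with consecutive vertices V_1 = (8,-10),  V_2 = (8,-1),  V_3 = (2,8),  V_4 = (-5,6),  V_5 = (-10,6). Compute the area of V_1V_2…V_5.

136

Apply Gauss's area formula: 2A = Σ (x_i·y_{i+1} − x_{i+1}·y_i), indices taken mod 5.
V_1→V_2: (8)(-1) − (8)(-10) = 72
V_2→V_3: (8)(8) − (2)(-1) = 66
V_3→V_4: (2)(6) − (-5)(8) = 52
V_4→V_5: (-5)(6) − (-10)(6) = 30
V_5→V_1: (-10)(-10) − (8)(6) = 52
Σ = 272
Area = |Σ|/2 = 136.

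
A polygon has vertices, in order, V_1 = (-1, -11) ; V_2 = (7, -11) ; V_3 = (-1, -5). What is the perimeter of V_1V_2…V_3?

24

|V_1V_2| = √((8)² + (0)²) = √64 = 8
|V_2V_3| = √((-8)² + (6)²) = √100 = 10
|V_3V_1| = √((0)² + (-6)²) = √36 = 6
Perimeter = 8 + 10 + 6 = 24.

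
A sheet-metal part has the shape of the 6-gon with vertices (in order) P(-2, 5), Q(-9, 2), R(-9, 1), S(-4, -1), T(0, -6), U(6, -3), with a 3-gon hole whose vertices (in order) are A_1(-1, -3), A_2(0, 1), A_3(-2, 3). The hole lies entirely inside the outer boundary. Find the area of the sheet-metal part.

68.5

Outer boundary:
P→Q: (-2)(2) − (-9)(5) = 41
Q→R: (-9)(1) − (-9)(2) = 9
R→S: (-9)(-1) − (-4)(1) = 13
S→T: (-4)(-6) − (0)(-1) = 24
T→U: (0)(-3) − (6)(-6) = 36
U→P: (6)(5) − (-2)(-3) = 24
Σ = 147
Area = |Σ|/2 = 73.5.
Hole:
Σ = (-1) + (2) + (9) = 10
Area = |Σ|/2 = 5.
Net area = 73.5 − 5 = 68.5.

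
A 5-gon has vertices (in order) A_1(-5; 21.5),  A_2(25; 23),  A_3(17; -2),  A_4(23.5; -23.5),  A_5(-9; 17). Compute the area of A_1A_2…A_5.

Σ = (-652.5) + (-441) + (-352.5) + (188) + (-108.5) = -1366.5
Area = |Σ|/2 = 683.25.

683.25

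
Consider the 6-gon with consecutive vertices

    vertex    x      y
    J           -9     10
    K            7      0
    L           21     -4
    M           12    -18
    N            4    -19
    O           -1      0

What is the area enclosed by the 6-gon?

Apply Gauss's area formula: 2A = Σ (x_i·y_{i+1} − x_{i+1}·y_i), indices taken mod 6.
J→K: (-9)(0) − (7)(10) = -70
K→L: (7)(-4) − (21)(0) = -28
L→M: (21)(-18) − (12)(-4) = -330
M→N: (12)(-19) − (4)(-18) = -156
N→O: (4)(0) − (-1)(-19) = -19
O→J: (-1)(10) − (-9)(0) = -10
Σ = -613
Area = |Σ|/2 = 306.5.

306.5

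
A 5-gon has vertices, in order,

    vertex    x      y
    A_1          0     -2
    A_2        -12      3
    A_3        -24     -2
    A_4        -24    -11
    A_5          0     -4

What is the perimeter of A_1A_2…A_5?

62

|A_1A_2| = √((-12)² + (5)²) = √169 = 13
|A_2A_3| = √((-12)² + (-5)²) = √169 = 13
|A_3A_4| = √((0)² + (-9)²) = √81 = 9
|A_4A_5| = √((24)² + (7)²) = √625 = 25
|A_5A_1| = √((0)² + (2)²) = √4 = 2
Perimeter = 13 + 13 + 9 + 25 + 2 = 62.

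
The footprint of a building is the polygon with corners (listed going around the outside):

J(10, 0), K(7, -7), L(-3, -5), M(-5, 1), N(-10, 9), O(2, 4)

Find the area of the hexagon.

143.5

Apply the surveyor's formula: 2A = Σ (x_i·y_{i+1} − x_{i+1}·y_i), indices taken mod 6.
J→K: (10)(-7) − (7)(0) = -70
K→L: (7)(-5) − (-3)(-7) = -56
L→M: (-3)(1) − (-5)(-5) = -28
M→N: (-5)(9) − (-10)(1) = -35
N→O: (-10)(4) − (2)(9) = -58
O→J: (2)(0) − (10)(4) = -40
Σ = -287
Area = |Σ|/2 = 143.5.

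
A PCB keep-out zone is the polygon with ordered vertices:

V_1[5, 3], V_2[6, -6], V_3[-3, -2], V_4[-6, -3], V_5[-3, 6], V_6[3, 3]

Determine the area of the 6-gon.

Σ = (-48) + (-30) + (-3) + (-45) + (-27) + (-6) = -159
Area = |Σ|/2 = 79.5.

79.5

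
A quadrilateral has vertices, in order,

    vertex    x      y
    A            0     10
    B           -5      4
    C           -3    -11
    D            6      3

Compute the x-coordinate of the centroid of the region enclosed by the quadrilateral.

-85/234

Apply the shoelace formula. First the cross-terms c_i = x_i·y_{i+1} − x_{i+1}·y_i:
  50, 67, 57, 60  ⇒  2A = 234, A = 117.
Then Σ (x_i + x_{i+1})·c_i = -255, so x̄ = -255 / (6·117) = -85/234.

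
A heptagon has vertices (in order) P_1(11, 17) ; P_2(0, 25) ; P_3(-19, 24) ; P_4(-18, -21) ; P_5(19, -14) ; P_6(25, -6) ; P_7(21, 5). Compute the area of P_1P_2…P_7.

1510.5

Cross-terms: 275, 475, 831, 651, 236, 251, 302  ⇒  Σ = 3021
Area = |Σ|/2 = 1510.5.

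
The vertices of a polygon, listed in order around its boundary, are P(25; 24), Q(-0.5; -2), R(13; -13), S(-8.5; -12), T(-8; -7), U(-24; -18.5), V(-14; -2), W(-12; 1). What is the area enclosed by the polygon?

Σ = (-38) + (32.5) + (-266.5) + (-36.5) + (-20) + (-211) + (-38) + (-313) = -890.5
Area = |Σ|/2 = 445.25.

445.25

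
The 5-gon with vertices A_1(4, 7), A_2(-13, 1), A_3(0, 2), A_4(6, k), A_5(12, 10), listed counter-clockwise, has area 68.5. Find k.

The doubled signed area Σ (x_i y_{i+1} − x_{i+1} y_i) is linear in k.
With k=0 it equals 161; the coefficient of k is -12 (from the two edges through A_4).
So -12·k + 161 = 2·68.5 = 137 ⇒ k = 2.

2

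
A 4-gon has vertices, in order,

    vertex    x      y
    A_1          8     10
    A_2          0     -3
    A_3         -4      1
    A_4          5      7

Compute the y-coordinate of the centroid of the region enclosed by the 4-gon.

34/15

Apply the shoelace (surveyor's) formula. First the cross-terms c_i = x_i·y_{i+1} − x_{i+1}·y_i:
  -24, -12, -33, -6  ⇒  2A = -75, A = -37.5.
Then Σ (y_i + y_{i+1})·c_i = -510, so ȳ = -510 / (6·(-37.5)) = 34/15.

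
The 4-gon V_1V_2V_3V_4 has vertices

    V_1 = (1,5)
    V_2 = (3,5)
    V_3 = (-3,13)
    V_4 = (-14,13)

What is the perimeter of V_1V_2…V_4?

|V_1V_2| = √((2)² + (0)²) = √4 = 2
|V_2V_3| = √((-6)² + (8)²) = √100 = 10
|V_3V_4| = √((-11)² + (0)²) = √121 = 11
|V_4V_1| = √((15)² + (-8)²) = √289 = 17
Perimeter = 2 + 10 + 11 + 17 = 40.

40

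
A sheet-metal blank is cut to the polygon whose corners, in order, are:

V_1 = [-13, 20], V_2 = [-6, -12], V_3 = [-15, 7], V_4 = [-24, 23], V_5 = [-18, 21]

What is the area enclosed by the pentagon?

Apply the shoelace formula: 2A = Σ (x_i·y_{i+1} − x_{i+1}·y_i), indices taken mod 5.
Σ = (276) + (-222) + (-177) + (-90) + (-87) = -300
Area = |Σ|/2 = 150.

150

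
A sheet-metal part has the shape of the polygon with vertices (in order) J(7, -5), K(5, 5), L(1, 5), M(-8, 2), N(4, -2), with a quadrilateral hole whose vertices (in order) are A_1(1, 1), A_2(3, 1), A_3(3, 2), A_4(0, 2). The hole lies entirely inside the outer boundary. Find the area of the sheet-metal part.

Outer boundary:
Apply Gauss's area formula: 2A = Σ (x_i·y_{i+1} − x_{i+1}·y_i), indices taken mod 5.
Σ = (60) + (20) + (42) + (8) + (-6) = 124
Area = |Σ|/2 = 62.
Hole:
Apply Gauss's area formula: 2A = Σ (x_i·y_{i+1} − x_{i+1}·y_i), indices taken mod 4.
Σ = (-2) + (3) + (6) + (-2) = 5
Area = |Σ|/2 = 2.5.
Net area = 62 − 2.5 = 59.5.

59.5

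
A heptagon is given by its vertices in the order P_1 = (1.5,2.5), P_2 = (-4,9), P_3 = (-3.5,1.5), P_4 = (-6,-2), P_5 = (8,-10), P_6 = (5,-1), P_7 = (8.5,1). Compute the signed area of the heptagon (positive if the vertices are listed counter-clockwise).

108.125

Apply the surveyor's formula: 2A = Σ (x_i·y_{i+1} − x_{i+1}·y_i), indices taken mod 7.
Σ = (23.5) + (25.5) + (16) + (76) + (42) + (13.5) + (19.75) = 216.25
Signed area = Σ/2 = 108.125 (positive ⇒ counter-clockwise traversal).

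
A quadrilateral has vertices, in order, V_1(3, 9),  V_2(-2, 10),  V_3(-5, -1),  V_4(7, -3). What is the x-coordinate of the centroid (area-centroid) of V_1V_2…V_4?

Apply the shoelace (surveyor's) formula. First the cross-terms c_i = x_i·y_{i+1} − x_{i+1}·y_i:
  48, 52, 22, 72  ⇒  2A = 194, A = 97.
Then Σ (x_i + x_{i+1})·c_i = 448, so x̄ = 448 / (6·97) = 224/291.

224/291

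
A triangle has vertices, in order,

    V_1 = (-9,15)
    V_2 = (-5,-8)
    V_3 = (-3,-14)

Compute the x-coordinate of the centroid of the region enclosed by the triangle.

-17/3

Apply the shoelace formula. First the cross-terms c_i = x_i·y_{i+1} − x_{i+1}·y_i:
  147, 46, -171  ⇒  2A = 22, A = 11.
Then Σ (x_i + x_{i+1})·c_i = -374, so x̄ = -374 / (6·11) = -17/3.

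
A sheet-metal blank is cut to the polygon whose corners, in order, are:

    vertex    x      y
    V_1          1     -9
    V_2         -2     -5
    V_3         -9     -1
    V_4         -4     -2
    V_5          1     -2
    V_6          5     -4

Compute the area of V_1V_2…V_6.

38.5

Apply the surveyor's formula: 2A = Σ (x_i·y_{i+1} − x_{i+1}·y_i), indices taken mod 6.
V_1→V_2: (1)(-5) − (-2)(-9) = -23
V_2→V_3: (-2)(-1) − (-9)(-5) = -43
V_3→V_4: (-9)(-2) − (-4)(-1) = 14
V_4→V_5: (-4)(-2) − (1)(-2) = 10
V_5→V_6: (1)(-4) − (5)(-2) = 6
V_6→V_1: (5)(-9) − (1)(-4) = -41
Σ = -77
Area = |Σ|/2 = 38.5.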